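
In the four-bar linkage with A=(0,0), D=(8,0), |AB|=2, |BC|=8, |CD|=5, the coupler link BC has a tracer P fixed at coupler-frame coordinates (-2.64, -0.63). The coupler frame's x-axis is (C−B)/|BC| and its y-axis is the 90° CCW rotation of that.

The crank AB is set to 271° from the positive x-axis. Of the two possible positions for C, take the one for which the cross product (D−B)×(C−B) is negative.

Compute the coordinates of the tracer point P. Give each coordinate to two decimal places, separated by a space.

-2.65 -1.60

A=(0,0), D=(8.00,0)
B = A + 2.00·(cos271°, sin271°) = (0.0349, -1.9997)
|BD| = 8.2123
circle(B,8.00) ∩ circle(D,5.00): a=6.4806, h=4.6906
  candidates: C₊=(5.1783,4.1277) cross=38.520; C₋=(7.4626,-4.9710) cross=-38.520
  mode - wants cross < 0 → take C=(7.4626,-4.9710) (cross=-38.520)
ex = (C−B)/|BC| = (0.9285,-0.3714); ey = (0.3714,0.9285)
P = B + -2.64·ex + -0.63·ey = (-2.6502,-1.6041)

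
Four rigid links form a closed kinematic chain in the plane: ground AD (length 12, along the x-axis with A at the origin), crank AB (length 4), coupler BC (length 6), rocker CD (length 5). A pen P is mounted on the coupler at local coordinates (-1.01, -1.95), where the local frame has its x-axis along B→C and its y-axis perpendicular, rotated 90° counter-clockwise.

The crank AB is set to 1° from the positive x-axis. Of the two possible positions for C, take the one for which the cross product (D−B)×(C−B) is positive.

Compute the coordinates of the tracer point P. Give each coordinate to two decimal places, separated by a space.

4.41 -2.09

A=(0,0), D=(12.00,0)
B = A + 4.00·(cos1°, sin1°) = (3.9994, 0.0698)
|BD| = 8.0009
circle(B,6.00) ∩ circle(D,5.00): a=4.6879, h=3.7448
  candidates: C₊=(8.7198,3.7736) cross=29.962; C₋=(8.6544,-3.7158) cross=-29.962
  mode + wants cross > 0 → take C=(8.7198,3.7736) (cross=29.962)
ex = (C−B)/|BC| = (0.7867,0.6173); ey = (-0.6173,0.7867)
P = B + -1.01·ex + -1.95·ey = (4.4085,-2.0878)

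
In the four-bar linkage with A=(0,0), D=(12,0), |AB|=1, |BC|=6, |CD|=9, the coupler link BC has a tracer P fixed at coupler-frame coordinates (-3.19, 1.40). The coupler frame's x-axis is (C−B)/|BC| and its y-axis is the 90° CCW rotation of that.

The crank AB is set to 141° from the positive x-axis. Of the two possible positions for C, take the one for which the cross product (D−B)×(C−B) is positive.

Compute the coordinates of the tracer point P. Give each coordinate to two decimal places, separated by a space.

A=(0,0), D=(12.00,0)
B = A + 1.00·(cos141°, sin141°) = (-0.7771, 0.6293)
|BD| = 12.7926
circle(B,6.00) ∩ circle(D,9.00): a=4.6375, h=3.8071
  candidates: C₊=(4.0420,4.2036) cross=48.702; C₋=(3.6674,-3.4013) cross=-48.702
  mode + wants cross > 0 → take C=(4.0420,4.2036) (cross=48.702)
ex = (C−B)/|BC| = (0.8032,0.5957); ey = (-0.5957,0.8032)
P = B + -3.19·ex + 1.40·ey = (-4.1733,-0.1465)

-4.17 -0.15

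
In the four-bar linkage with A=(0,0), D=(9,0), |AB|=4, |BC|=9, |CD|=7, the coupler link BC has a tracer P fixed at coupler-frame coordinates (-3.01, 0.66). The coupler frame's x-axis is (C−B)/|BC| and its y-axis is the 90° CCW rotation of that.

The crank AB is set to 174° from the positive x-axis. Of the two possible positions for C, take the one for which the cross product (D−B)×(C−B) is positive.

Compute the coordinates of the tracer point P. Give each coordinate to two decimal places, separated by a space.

-6.93 -0.47

A=(0,0), D=(9.00,0)
B = A + 4.00·(cos174°, sin174°) = (-3.9781, 0.4181)
|BD| = 12.9848
circle(B,9.00) ∩ circle(D,7.00): a=7.7246, h=4.6185
  candidates: C₊=(3.8912,4.7855) cross=59.970; C₋=(3.5938,-4.4467) cross=-59.970
  mode + wants cross > 0 → take C=(3.8912,4.7855) (cross=59.970)
ex = (C−B)/|BC| = (0.8744,0.4853); ey = (-0.4853,0.8744)
P = B + -3.01·ex + 0.66·ey = (-6.9302,-0.4654)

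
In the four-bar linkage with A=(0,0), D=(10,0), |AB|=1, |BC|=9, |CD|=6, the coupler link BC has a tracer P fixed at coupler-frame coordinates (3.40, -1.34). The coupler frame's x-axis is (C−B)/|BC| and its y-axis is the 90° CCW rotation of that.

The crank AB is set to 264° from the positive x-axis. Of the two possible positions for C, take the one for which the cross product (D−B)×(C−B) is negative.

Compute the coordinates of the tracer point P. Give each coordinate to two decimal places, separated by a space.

2.16 -3.87

A=(0,0), D=(10.00,0)
B = A + 1.00·(cos264°, sin264°) = (-0.1045, -0.9945)
|BD| = 10.1534
circle(B,9.00) ∩ circle(D,6.00): a=7.2927, h=5.2741
  candidates: C₊=(6.6365,4.9686) cross=53.550; C₋=(7.6697,-5.5290) cross=-53.550
  mode - wants cross < 0 → take C=(7.6697,-5.5290) (cross=-53.550)
ex = (C−B)/|BC| = (0.8638,-0.5038); ey = (0.5038,0.8638)
P = B + 3.40·ex + -1.34·ey = (2.1573,-3.8650)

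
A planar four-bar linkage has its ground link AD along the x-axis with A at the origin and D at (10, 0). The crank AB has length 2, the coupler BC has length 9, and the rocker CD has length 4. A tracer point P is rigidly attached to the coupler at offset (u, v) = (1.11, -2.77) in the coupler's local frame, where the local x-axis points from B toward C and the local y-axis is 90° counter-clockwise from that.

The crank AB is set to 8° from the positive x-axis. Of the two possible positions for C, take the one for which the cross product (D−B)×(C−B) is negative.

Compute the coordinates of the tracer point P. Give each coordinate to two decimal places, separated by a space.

A=(0,0), D=(10.00,0)
B = A + 2.00·(cos8°, sin8°) = (1.9805, 0.2783)
|BD| = 8.0243
circle(B,9.00) ∩ circle(D,4.00): a=8.0623, h=3.9998
  candidates: C₊=(10.1768,3.9961) cross=32.096; C₋=(9.8993,-3.9987) cross=-32.096
  mode - wants cross < 0 → take C=(9.8993,-3.9987) (cross=-32.096)
ex = (C−B)/|BC| = (0.8799,-0.4752); ey = (0.4752,0.8799)
P = B + 1.11·ex + -2.77·ey = (1.6408,-2.6864)

1.64 -2.69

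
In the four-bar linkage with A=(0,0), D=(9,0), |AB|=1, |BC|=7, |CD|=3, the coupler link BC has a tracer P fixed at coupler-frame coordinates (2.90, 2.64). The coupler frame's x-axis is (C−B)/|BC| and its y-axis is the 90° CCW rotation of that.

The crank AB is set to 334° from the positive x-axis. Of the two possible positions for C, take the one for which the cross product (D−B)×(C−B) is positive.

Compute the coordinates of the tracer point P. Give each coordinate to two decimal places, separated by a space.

A=(0,0), D=(9.00,0)
B = A + 1.00·(cos334°, sin334°) = (0.8988, -0.4384)
|BD| = 8.1131
circle(B,7.00) ∩ circle(D,3.00): a=6.5217, h=2.5431
  candidates: C₊=(7.2735,2.4534) cross=20.633; C₋=(7.5484,-2.6254) cross=-20.633
  mode + wants cross > 0 → take C=(7.2735,2.4534) (cross=20.633)
ex = (C−B)/|BC| = (0.9107,0.4131); ey = (-0.4131,0.9107)
P = B + 2.90·ex + 2.64·ey = (2.4491,3.1639)

2.45 3.16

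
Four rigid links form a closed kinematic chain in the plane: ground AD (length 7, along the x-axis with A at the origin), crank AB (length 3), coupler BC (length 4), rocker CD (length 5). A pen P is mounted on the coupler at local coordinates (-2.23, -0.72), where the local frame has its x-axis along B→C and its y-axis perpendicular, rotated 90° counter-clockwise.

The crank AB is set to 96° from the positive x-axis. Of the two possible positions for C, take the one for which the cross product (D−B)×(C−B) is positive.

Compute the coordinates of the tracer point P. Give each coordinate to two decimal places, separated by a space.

A=(0,0), D=(7.00,0)
B = A + 3.00·(cos96°, sin96°) = (-0.3136, 2.9836)
|BD| = 7.8987
circle(B,4.00) ∩ circle(D,5.00): a=3.3797, h=2.1396
  candidates: C₊=(3.6239,3.6881) cross=16.900; C₋=(2.0075,-0.2741) cross=-16.900
  mode + wants cross > 0 → take C=(3.6239,3.6881) (cross=16.900)
ex = (C−B)/|BC| = (0.9844,0.1761); ey = (-0.1761,0.9844)
P = B + -2.23·ex + -0.72·ey = (-2.3819,1.8821)

-2.38 1.88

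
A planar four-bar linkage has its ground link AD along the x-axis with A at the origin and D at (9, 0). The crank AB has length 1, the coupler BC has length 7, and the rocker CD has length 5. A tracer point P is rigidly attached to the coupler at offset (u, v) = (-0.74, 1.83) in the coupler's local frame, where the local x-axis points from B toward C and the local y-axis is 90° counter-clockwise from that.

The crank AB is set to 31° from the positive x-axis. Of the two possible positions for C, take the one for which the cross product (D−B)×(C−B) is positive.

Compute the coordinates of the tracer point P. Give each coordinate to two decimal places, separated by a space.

-0.78 1.62

A=(0,0), D=(9.00,0)
B = A + 1.00·(cos31°, sin31°) = (0.8572, 0.5150)
|BD| = 8.1591
circle(B,7.00) ∩ circle(D,5.00): a=5.5503, h=4.2655
  candidates: C₊=(6.6657,4.4216) cross=34.802; C₋=(6.1271,-4.0923) cross=-34.802
  mode + wants cross > 0 → take C=(6.6657,4.4216) (cross=34.802)
ex = (C−B)/|BC| = (0.8298,0.5581); ey = (-0.5581,0.8298)
P = B + -0.74·ex + 1.83·ey = (-0.7782,1.6206)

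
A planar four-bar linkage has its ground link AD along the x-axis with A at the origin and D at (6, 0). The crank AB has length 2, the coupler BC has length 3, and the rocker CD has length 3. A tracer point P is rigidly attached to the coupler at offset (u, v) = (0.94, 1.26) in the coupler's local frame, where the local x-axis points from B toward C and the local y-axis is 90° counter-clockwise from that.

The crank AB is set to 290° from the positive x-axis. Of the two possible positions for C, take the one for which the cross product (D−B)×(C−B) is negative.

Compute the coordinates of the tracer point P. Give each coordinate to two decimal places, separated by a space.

A=(0,0), D=(6.00,0)
B = A + 2.00·(cos290°, sin290°) = (0.6840, -1.8794)
|BD| = 5.6384
circle(B,3.00) ∩ circle(D,3.00): a=2.8192, h=1.0257
  candidates: C₊=(3.0001,0.0274) cross=5.783; C₋=(3.6839,-1.9068) cross=-5.783
  mode - wants cross < 0 → take C=(3.6839,-1.9068) (cross=-5.783)
ex = (C−B)/|BC| = (1.0000,-0.0091); ey = (0.0091,1.0000)
P = B + 0.94·ex + 1.26·ey = (1.6355,-0.6280)

1.64 -0.63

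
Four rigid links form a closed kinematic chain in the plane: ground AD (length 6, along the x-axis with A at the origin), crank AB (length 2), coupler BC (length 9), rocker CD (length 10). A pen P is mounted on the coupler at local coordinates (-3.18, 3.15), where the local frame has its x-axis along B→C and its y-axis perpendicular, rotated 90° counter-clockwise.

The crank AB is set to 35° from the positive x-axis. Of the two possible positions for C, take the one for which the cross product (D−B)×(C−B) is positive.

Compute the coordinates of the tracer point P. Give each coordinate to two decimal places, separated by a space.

-2.25 -1.06

A=(0,0), D=(6.00,0)
B = A + 2.00·(cos35°, sin35°) = (1.6383, 1.1472)
|BD| = 4.5100
circle(B,9.00) ∩ circle(D,10.00): a=0.1486, h=8.9988
  candidates: C₊=(4.0709,9.8122) cross=40.585; C₋=(-0.5069,-7.5935) cross=-40.585
  mode + wants cross > 0 → take C=(4.0709,9.8122) (cross=40.585)
ex = (C−B)/|BC| = (0.2703,0.9628); ey = (-0.9628,0.2703)
P = B + -3.18·ex + 3.15·ey = (-2.2540,-1.0631)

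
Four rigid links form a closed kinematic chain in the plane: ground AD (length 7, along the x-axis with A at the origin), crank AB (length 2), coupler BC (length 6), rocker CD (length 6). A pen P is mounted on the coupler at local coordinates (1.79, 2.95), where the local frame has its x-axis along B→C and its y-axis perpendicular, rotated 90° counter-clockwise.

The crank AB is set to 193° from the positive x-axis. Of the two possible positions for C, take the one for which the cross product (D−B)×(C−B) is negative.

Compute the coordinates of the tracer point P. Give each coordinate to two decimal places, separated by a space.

1.30 0.73

A=(0,0), D=(7.00,0)
B = A + 2.00·(cos193°, sin193°) = (-1.9487, -0.4499)
|BD| = 8.9600
circle(B,6.00) ∩ circle(D,6.00): a=4.4800, h=3.9912
  candidates: C₊=(2.3252,3.7612) cross=35.761; C₋=(2.7260,-4.2111) cross=-35.761
  mode - wants cross < 0 → take C=(2.7260,-4.2111) (cross=-35.761)
ex = (C−B)/|BC| = (0.7791,-0.6269); ey = (0.6269,0.7791)
P = B + 1.79·ex + 2.95·ey = (1.2951,0.7264)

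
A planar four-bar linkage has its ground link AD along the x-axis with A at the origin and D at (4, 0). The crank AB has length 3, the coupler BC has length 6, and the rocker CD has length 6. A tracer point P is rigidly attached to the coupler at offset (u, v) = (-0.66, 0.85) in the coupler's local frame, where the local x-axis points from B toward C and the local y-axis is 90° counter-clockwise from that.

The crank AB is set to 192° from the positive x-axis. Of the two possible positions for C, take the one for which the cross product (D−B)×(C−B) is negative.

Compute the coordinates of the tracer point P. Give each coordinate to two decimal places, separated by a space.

A=(0,0), D=(4.00,0)
B = A + 3.00·(cos192°, sin192°) = (-2.9344, -0.6237)
|BD| = 6.9624
circle(B,6.00) ∩ circle(D,6.00): a=3.4812, h=4.8868
  candidates: C₊=(0.0950,4.5553) cross=34.024; C₋=(0.9706,-5.1790) cross=-34.024
  mode - wants cross < 0 → take C=(0.9706,-5.1790) (cross=-34.024)
ex = (C−B)/|BC| = (0.6508,-0.7592); ey = (0.7592,0.6508)
P = B + -0.66·ex + 0.85·ey = (-2.7187,0.4306)

-2.72 0.43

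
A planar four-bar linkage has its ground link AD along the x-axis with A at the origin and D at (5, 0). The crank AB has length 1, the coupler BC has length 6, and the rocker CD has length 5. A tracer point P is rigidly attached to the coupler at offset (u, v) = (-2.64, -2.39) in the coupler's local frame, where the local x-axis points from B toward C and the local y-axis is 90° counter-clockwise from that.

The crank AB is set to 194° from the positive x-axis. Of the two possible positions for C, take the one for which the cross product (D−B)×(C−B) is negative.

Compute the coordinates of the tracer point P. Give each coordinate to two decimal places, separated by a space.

-4.52 0.06

A=(0,0), D=(5.00,0)
B = A + 1.00·(cos194°, sin194°) = (-0.9703, -0.2419)
|BD| = 5.9752
circle(B,6.00) ∩ circle(D,5.00): a=3.9081, h=4.5527
  candidates: C₊=(2.7502,4.4653) cross=27.203; C₋=(3.1189,-4.6327) cross=-27.203
  mode - wants cross < 0 → take C=(3.1189,-4.6327) (cross=-27.203)
ex = (C−B)/|BC| = (0.6815,-0.7318); ey = (0.7318,0.6815)
P = B + -2.64·ex + -2.39·ey = (-4.5185,0.0611)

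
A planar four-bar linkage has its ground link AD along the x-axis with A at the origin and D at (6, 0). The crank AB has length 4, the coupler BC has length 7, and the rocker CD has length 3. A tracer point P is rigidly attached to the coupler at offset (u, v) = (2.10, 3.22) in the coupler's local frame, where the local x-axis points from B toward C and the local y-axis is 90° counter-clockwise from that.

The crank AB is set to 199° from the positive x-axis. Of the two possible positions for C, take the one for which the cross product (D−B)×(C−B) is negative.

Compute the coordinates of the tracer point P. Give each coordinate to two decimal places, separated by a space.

A=(0,0), D=(6.00,0)
B = A + 4.00·(cos199°, sin199°) = (-3.7821, -1.3023)
|BD| = 9.8684
circle(B,7.00) ∩ circle(D,3.00): a=6.9609, h=0.7392
  candidates: C₊=(3.0204,0.3490) cross=7.294; C₋=(3.2155,-1.1164) cross=-7.294
  mode - wants cross < 0 → take C=(3.2155,-1.1164) (cross=-7.294)
ex = (C−B)/|BC| = (0.9996,0.0266); ey = (-0.0266,0.9996)
P = B + 2.10·ex + 3.22·ey = (-1.7683,1.9724)

-1.77 1.97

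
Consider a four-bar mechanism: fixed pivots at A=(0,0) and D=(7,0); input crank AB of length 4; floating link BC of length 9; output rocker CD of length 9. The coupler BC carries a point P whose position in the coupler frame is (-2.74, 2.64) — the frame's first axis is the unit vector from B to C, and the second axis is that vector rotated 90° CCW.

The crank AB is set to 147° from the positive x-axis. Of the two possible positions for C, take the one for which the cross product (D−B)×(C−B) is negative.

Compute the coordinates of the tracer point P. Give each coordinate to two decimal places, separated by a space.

-2.07 5.76

A=(0,0), D=(7.00,0)
B = A + 4.00·(cos147°, sin147°) = (-3.3547, 2.1786)
|BD| = 10.5814
circle(B,9.00) ∩ circle(D,9.00): a=5.2907, h=7.2807
  candidates: C₊=(3.3217,8.2140) cross=77.040; C₋=(0.3237,-6.0354) cross=-77.040
  mode - wants cross < 0 → take C=(0.3237,-6.0354) (cross=-77.040)
ex = (C−B)/|BC| = (0.4087,-0.9127); ey = (0.9127,0.4087)
P = B + -2.74·ex + 2.64·ey = (-2.0651,5.7582)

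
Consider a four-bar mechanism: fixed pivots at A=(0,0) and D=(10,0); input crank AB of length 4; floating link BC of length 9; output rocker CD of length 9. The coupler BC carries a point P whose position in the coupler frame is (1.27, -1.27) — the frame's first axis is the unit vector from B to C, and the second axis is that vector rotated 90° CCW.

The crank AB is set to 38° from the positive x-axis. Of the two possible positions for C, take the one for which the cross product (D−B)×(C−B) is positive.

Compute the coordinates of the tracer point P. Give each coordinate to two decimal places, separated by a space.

A=(0,0), D=(10.00,0)
B = A + 4.00·(cos38°, sin38°) = (3.1520, 2.4626)
|BD| = 7.2773
circle(B,9.00) ∩ circle(D,9.00): a=3.6387, h=8.2317
  candidates: C₊=(9.3616,8.9773) cross=59.904; C₋=(3.7904,-6.5147) cross=-59.904
  mode + wants cross > 0 → take C=(9.3616,8.9773) (cross=59.904)
ex = (C−B)/|BC| = (0.6900,0.7239); ey = (-0.7239,0.6900)
P = B + 1.27·ex + -1.27·ey = (4.9476,2.5057)

4.95 2.51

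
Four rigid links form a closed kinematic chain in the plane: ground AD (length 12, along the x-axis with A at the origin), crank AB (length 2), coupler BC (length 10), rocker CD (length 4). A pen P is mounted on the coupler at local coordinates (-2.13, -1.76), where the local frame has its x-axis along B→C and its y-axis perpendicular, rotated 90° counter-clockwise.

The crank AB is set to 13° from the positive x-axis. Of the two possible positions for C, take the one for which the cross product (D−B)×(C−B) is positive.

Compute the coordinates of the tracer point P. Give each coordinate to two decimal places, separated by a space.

A=(0,0), D=(12.00,0)
B = A + 2.00·(cos13°, sin13°) = (1.9487, 0.4499)
|BD| = 10.0613
circle(B,10.00) ∩ circle(D,4.00): a=9.2051, h=3.9073
  candidates: C₊=(11.3193,3.9417) cross=39.312; C₋=(10.9699,-3.8651) cross=-39.312
  mode + wants cross > 0 → take C=(11.3193,3.9417) (cross=39.312)
ex = (C−B)/|BC| = (0.9371,0.3492); ey = (-0.3492,0.9371)
P = B + -2.13·ex + -1.76·ey = (0.5674,-1.9431)

0.57 -1.94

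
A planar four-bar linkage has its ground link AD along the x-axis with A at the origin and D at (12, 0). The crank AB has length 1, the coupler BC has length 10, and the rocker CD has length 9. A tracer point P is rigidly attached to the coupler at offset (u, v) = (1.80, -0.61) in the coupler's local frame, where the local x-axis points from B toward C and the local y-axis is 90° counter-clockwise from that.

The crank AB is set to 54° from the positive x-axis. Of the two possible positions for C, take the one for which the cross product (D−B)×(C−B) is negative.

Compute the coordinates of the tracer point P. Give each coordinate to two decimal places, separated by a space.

1.18 -1.00

A=(0,0), D=(12.00,0)
B = A + 1.00·(cos54°, sin54°) = (0.5878, 0.8090)
|BD| = 11.4409
circle(B,10.00) ∩ circle(D,9.00): a=6.5508, h=7.5556
  candidates: C₊=(7.6565,7.8825) cross=86.443; C₋=(6.5879,-7.1909) cross=-86.443
  mode - wants cross < 0 → take C=(6.5879,-7.1909) (cross=-86.443)
ex = (C−B)/|BC| = (0.6000,-0.8000); ey = (0.8000,0.6000)
P = B + 1.80·ex + -0.61·ey = (1.1798,-0.9970)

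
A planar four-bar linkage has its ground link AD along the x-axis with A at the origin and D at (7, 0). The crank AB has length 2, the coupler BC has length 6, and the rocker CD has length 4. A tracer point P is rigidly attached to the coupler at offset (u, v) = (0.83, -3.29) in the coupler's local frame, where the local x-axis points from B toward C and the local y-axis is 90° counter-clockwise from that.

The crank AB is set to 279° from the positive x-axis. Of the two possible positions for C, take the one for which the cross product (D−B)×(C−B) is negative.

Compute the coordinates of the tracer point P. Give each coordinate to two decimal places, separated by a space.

A=(0,0), D=(7.00,0)
B = A + 2.00·(cos279°, sin279°) = (0.3129, -1.9754)
|BD| = 6.9728
circle(B,6.00) ∩ circle(D,4.00): a=4.9205, h=3.4334
  candidates: C₊=(4.0592,2.7113) cross=23.940; C₋=(6.0045,-3.8741) cross=-23.940
  mode - wants cross < 0 → take C=(6.0045,-3.8741) (cross=-23.940)
ex = (C−B)/|BC| = (0.9486,-0.3165); ey = (0.3165,0.9486)
P = B + 0.83·ex + -3.29·ey = (0.0591,-5.3590)

0.06 -5.36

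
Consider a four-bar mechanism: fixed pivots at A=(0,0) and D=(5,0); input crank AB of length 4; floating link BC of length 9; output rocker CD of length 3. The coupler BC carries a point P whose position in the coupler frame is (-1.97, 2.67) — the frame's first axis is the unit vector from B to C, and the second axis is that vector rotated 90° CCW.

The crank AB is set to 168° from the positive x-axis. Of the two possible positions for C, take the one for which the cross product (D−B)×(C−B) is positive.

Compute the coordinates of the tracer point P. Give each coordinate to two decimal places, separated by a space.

-6.47 2.95

A=(0,0), D=(5.00,0)
B = A + 4.00·(cos168°, sin168°) = (-3.9126, 0.8316)
|BD| = 8.9513
circle(B,9.00) ∩ circle(D,3.00): a=8.4974, h=2.9655
  candidates: C₊=(4.8236,2.9948) cross=26.545; C₋=(4.2726,-2.9105) cross=-26.545
  mode + wants cross > 0 → take C=(4.8236,2.9948) (cross=26.545)
ex = (C−B)/|BC| = (0.9707,0.2404); ey = (-0.2404,0.9707)
P = B + -1.97·ex + 2.67·ey = (-6.4666,2.9499)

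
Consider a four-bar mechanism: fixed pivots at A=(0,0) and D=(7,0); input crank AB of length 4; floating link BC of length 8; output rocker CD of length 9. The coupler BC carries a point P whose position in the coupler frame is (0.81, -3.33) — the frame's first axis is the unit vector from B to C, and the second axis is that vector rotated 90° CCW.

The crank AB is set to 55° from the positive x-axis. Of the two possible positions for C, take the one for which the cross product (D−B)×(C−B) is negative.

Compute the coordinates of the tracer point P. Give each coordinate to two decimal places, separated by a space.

A=(0,0), D=(7.00,0)
B = A + 4.00·(cos55°, sin55°) = (2.2943, 3.2766)
|BD| = 5.7341
circle(B,8.00) ∩ circle(D,9.00): a=1.3847, h=7.8793
  candidates: C₊=(7.9331,8.9515) cross=45.180; C₋=(-1.0718,-3.9808) cross=-45.180
  mode - wants cross < 0 → take C=(-1.0718,-3.9808) (cross=-45.180)
ex = (C−B)/|BC| = (-0.4208,-0.9072); ey = (0.9072,-0.4208)
P = B + 0.81·ex + -3.33·ey = (-1.0674,3.9429)

-1.07 3.94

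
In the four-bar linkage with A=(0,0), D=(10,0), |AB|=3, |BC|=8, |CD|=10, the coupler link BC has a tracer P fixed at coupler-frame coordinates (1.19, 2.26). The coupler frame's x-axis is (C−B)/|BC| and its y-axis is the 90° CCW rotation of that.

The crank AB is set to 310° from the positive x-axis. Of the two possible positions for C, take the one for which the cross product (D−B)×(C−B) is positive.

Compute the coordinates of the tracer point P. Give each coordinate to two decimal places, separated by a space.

A=(0,0), D=(10.00,0)
B = A + 3.00·(cos310°, sin310°) = (1.9284, -2.2981)
|BD| = 8.3924
circle(B,8.00) ∩ circle(D,10.00): a=2.0514, h=7.7325
  candidates: C₊=(1.7839,5.7006) cross=64.894; C₋=(6.0188,-9.1733) cross=-64.894
  mode + wants cross > 0 → take C=(1.7839,5.7006) (cross=64.894)
ex = (C−B)/|BC| = (-0.0181,0.9998); ey = (-0.9998,-0.0181)
P = B + 1.19·ex + 2.26·ey = (-0.3528,-1.1491)

-0.35 -1.15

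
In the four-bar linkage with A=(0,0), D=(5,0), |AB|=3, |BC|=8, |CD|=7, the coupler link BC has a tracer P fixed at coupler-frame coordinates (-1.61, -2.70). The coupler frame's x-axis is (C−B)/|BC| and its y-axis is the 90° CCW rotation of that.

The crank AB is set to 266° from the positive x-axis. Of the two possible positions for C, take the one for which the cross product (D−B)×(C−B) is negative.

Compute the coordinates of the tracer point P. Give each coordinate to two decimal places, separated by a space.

-2.90 -4.62

A=(0,0), D=(5.00,0)
B = A + 3.00·(cos266°, sin266°) = (-0.2093, -2.9927)
|BD| = 6.0077
circle(B,8.00) ∩ circle(D,7.00): a=4.2523, h=6.7763
  candidates: C₊=(0.1023,5.0012) cross=40.710; C₋=(6.8534,-6.7502) cross=-40.710
  mode - wants cross < 0 → take C=(6.8534,-6.7502) (cross=-40.710)
ex = (C−B)/|BC| = (0.8828,-0.4697); ey = (0.4697,0.8828)
P = B + -1.61·ex + -2.70·ey = (-2.8988,-4.6201)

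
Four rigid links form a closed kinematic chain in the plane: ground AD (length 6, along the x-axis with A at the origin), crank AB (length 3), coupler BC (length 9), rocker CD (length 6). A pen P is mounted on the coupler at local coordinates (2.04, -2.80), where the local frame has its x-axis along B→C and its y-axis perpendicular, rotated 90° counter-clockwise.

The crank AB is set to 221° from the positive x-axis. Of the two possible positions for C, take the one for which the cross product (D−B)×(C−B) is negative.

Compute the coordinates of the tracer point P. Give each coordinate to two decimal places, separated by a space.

A=(0,0), D=(6.00,0)
B = A + 3.00·(cos221°, sin221°) = (-2.2641, -1.9682)
|BD| = 8.4953
circle(B,9.00) ∩ circle(D,6.00): a=6.8962, h=5.7830
  candidates: C₊=(3.1046,5.2552) cross=49.128; C₋=(5.7842,-5.9961) cross=-49.128
  mode - wants cross < 0 → take C=(5.7842,-5.9961) (cross=-49.128)
ex = (C−B)/|BC| = (0.8943,-0.4475); ey = (0.4475,0.8943)
P = B + 2.04·ex + -2.80·ey = (-1.6930,-5.3851)

-1.69 -5.39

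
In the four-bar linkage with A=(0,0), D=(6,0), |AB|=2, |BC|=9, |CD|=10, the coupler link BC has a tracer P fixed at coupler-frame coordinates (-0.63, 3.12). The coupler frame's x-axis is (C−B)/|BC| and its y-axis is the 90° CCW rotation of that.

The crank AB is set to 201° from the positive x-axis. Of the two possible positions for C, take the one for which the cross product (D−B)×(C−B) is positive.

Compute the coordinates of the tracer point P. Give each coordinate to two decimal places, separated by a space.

A=(0,0), D=(6.00,0)
B = A + 2.00·(cos201°, sin201°) = (-1.8672, -0.7167)
|BD| = 7.8997
circle(B,9.00) ∩ circle(D,10.00): a=2.7473, h=8.5704
  candidates: C₊=(0.0912,8.0676) cross=67.704; C₋=(1.6464,-9.0026) cross=-67.704
  mode + wants cross > 0 → take C=(0.0912,8.0676) (cross=67.704)
ex = (C−B)/|BC| = (0.2176,0.9760); ey = (-0.9760,0.2176)
P = B + -0.63·ex + 3.12·ey = (-5.0495,-0.6527)

-5.05 -0.65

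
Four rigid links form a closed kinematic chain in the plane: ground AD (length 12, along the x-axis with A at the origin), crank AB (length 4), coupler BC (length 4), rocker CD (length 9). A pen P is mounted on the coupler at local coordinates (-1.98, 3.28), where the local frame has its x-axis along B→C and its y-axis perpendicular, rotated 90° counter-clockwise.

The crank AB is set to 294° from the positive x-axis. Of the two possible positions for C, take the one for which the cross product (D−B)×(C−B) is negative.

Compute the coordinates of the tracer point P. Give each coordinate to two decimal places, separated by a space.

A=(0,0), D=(12.00,0)
B = A + 4.00·(cos294°, sin294°) = (1.6269, -3.6542)
|BD| = 10.9979
circle(B,4.00) ∩ circle(D,9.00): a=2.5438, h=3.0869
  candidates: C₊=(3.0006,0.1026) cross=33.949; C₋=(5.0519,-5.7205) cross=-33.949
  mode - wants cross < 0 → take C=(5.0519,-5.7205) (cross=-33.949)
ex = (C−B)/|BC| = (0.8562,-0.5166); ey = (0.5166,0.8562)
P = B + -1.98·ex + 3.28·ey = (1.6260,0.1771)

1.63 0.18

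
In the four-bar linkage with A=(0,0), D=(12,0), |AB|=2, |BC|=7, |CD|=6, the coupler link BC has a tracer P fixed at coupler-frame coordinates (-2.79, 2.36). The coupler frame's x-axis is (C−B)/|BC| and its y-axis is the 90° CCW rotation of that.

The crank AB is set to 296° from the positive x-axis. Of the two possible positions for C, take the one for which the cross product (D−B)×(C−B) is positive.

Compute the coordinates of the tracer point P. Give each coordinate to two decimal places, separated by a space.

A=(0,0), D=(12.00,0)
B = A + 2.00·(cos296°, sin296°) = (0.8767, -1.7976)
|BD| = 11.2676
circle(B,7.00) ∩ circle(D,6.00): a=6.2107, h=3.2292
  candidates: C₊=(6.4927,2.3811) cross=36.385; C₋=(7.5230,-3.9946) cross=-36.385
  mode + wants cross > 0 → take C=(6.4927,2.3811) (cross=36.385)
ex = (C−B)/|BC| = (0.8023,0.5970); ey = (-0.5970,0.8023)
P = B + -2.79·ex + 2.36·ey = (-2.7704,-1.5697)

-2.77 -1.57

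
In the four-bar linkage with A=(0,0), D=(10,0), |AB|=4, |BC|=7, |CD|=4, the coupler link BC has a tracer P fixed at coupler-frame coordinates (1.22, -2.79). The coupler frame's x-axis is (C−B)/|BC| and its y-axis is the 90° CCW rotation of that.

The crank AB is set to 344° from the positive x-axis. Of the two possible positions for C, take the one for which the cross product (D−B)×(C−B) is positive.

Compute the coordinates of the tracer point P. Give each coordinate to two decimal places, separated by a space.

6.67 -2.23

A=(0,0), D=(10.00,0)
B = A + 4.00·(cos344°, sin344°) = (3.8450, -1.1025)
|BD| = 6.2529
circle(B,7.00) ∩ circle(D,4.00): a=5.7652, h=3.9702
  candidates: C₊=(8.8199,3.8220) cross=24.825; C₋=(10.2200,-3.9939) cross=-24.825
  mode + wants cross > 0 → take C=(8.8199,3.8220) (cross=24.825)
ex = (C−B)/|BC| = (0.7107,0.7035); ey = (-0.7035,0.7107)
P = B + 1.22·ex + -2.79·ey = (6.6749,-2.2271)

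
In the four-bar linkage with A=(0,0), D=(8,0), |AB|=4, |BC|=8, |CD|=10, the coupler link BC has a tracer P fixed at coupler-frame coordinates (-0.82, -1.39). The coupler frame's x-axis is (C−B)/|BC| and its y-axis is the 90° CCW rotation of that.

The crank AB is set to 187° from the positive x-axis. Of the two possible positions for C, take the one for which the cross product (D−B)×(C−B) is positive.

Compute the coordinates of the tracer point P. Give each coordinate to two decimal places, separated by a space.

A=(0,0), D=(8.00,0)
B = A + 4.00·(cos187°, sin187°) = (-3.9702, -0.4875)
|BD| = 11.9801
circle(B,8.00) ∩ circle(D,10.00): a=4.4876, h=6.6228
  candidates: C₊=(0.2442,6.3125) cross=79.342; C₋=(0.7831,-6.9222) cross=-79.342
  mode + wants cross > 0 → take C=(0.2442,6.3125) (cross=79.342)
ex = (C−B)/|BC| = (0.5268,0.8500); ey = (-0.8500,0.5268)
P = B + -0.82·ex + -1.39·ey = (-3.2207,-1.9167)

-3.22 -1.92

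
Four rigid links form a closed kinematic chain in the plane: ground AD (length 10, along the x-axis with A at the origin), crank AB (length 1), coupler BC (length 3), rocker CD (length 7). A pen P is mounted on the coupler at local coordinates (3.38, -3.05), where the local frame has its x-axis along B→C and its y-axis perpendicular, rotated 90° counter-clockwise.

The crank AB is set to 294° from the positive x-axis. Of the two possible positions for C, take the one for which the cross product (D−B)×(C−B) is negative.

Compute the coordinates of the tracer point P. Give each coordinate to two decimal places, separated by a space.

A=(0,0), D=(10.00,0)
B = A + 1.00·(cos294°, sin294°) = (0.4067, -0.9135)
|BD| = 9.6367
circle(B,3.00) ∩ circle(D,7.00): a=2.7429, h=1.2151
  candidates: C₊=(3.0221,0.5561) cross=11.709; C₋=(3.2525,-1.8631) cross=-11.709
  mode - wants cross < 0 → take C=(3.2525,-1.8631) (cross=-11.709)
ex = (C−B)/|BC| = (0.9486,-0.3165); ey = (0.3165,0.9486)
P = B + 3.38·ex + -3.05·ey = (2.6476,-4.8766)

2.65 -4.88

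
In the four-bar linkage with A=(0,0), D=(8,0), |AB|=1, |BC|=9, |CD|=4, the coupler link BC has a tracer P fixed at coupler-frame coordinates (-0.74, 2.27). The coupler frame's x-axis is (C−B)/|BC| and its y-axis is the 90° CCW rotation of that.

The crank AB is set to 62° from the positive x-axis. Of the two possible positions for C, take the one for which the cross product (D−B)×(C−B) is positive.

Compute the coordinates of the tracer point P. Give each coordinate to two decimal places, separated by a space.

-0.99 2.78

A=(0,0), D=(8.00,0)
B = A + 1.00·(cos62°, sin62°) = (0.4695, 0.8829)
|BD| = 7.5821
circle(B,9.00) ∩ circle(D,4.00): a=8.0775, h=3.9692
  candidates: C₊=(8.9542,3.8845) cross=30.095; C₋=(8.0298,-3.9999) cross=-30.095
  mode + wants cross > 0 → take C=(8.9542,3.8845) (cross=30.095)
ex = (C−B)/|BC| = (0.9427,0.3335); ey = (-0.3335,0.9427)
P = B + -0.74·ex + 2.27·ey = (-0.9852,2.7762)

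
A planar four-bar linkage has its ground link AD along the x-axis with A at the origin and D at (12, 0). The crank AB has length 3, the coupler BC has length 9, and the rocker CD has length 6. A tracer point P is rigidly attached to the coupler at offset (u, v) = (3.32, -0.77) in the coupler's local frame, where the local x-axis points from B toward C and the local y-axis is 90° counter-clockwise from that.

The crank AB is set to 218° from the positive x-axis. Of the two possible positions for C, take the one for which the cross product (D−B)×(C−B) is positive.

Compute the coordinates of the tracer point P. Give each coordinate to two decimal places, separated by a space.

1.02 -1.46

A=(0,0), D=(12.00,0)
B = A + 3.00·(cos218°, sin218°) = (-2.3640, -1.8470)
|BD| = 14.4823
circle(B,9.00) ∩ circle(D,6.00): a=8.7948, h=1.9110
  candidates: C₊=(6.1152,1.1701) cross=27.676; C₋=(6.6026,-2.6208) cross=-27.676
  mode + wants cross > 0 → take C=(6.1152,1.1701) (cross=27.676)
ex = (C−B)/|BC| = (0.9421,0.3352); ey = (-0.3352,0.9421)
P = B + 3.32·ex + -0.77·ey = (1.0220,-1.4595)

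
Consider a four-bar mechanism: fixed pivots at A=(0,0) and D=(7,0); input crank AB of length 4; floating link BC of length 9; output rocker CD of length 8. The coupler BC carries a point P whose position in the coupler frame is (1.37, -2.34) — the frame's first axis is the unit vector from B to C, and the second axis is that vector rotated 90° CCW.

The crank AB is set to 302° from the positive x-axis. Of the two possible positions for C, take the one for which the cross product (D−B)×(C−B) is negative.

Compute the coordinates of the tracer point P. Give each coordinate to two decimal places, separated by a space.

A=(0,0), D=(7.00,0)
B = A + 4.00·(cos302°, sin302°) = (2.1197, -3.3922)
|BD| = 5.9434
circle(B,9.00) ∩ circle(D,8.00): a=4.4019, h=7.8501
  candidates: C₊=(1.2538,5.5661) cross=46.656; C₋=(10.2146,-7.3257) cross=-46.656
  mode - wants cross < 0 → take C=(10.2146,-7.3257) (cross=-46.656)
ex = (C−B)/|BC| = (0.8994,-0.4371); ey = (0.4371,0.8994)
P = B + 1.37·ex + -2.34·ey = (2.3292,-6.0956)

2.33 -6.10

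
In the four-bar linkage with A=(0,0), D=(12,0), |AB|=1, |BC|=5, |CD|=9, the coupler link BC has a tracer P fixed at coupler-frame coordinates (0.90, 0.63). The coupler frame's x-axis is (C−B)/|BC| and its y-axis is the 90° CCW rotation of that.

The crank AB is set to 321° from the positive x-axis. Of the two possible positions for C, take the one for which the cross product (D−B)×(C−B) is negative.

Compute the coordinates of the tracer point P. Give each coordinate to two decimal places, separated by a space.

A=(0,0), D=(12.00,0)
B = A + 1.00·(cos321°, sin321°) = (0.7771, -0.6293)
|BD| = 11.2405
circle(B,5.00) ∩ circle(D,9.00): a=3.1292, h=3.8997
  candidates: C₊=(3.6832,3.4395) cross=43.835; C₋=(4.1198,-4.3477) cross=-43.835
  mode - wants cross < 0 → take C=(4.1198,-4.3477) (cross=-43.835)
ex = (C−B)/|BC| = (0.6685,-0.7437); ey = (0.7437,0.6685)
P = B + 0.90·ex + 0.63·ey = (1.8473,-0.8775)

1.85 -0.88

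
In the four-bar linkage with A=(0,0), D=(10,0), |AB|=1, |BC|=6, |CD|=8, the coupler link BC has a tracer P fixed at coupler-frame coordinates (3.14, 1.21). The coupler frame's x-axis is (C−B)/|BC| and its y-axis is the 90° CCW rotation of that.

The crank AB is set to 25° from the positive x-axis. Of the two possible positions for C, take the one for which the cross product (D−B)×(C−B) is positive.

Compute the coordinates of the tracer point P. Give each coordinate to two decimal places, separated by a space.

A=(0,0), D=(10.00,0)
B = A + 1.00·(cos25°, sin25°) = (0.9063, 0.4226)
|BD| = 9.1035
circle(B,6.00) ∩ circle(D,8.00): a=3.0139, h=5.1881
  candidates: C₊=(4.1578,5.4652) cross=47.230; C₋=(3.6761,-4.8998) cross=-47.230
  mode + wants cross > 0 → take C=(4.1578,5.4652) (cross=47.230)
ex = (C−B)/|BC| = (0.5419,0.8404); ey = (-0.8404,0.5419)
P = B + 3.14·ex + 1.21·ey = (1.5910,3.7173)

1.59 3.72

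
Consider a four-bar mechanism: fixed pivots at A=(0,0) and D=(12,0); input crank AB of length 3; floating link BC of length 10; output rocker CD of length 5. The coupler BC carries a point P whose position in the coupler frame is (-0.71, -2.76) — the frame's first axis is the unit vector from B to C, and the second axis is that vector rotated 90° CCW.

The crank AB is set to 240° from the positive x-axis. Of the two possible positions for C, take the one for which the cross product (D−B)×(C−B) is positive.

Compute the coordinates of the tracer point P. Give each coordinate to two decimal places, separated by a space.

A=(0,0), D=(12.00,0)
B = A + 3.00·(cos240°, sin240°) = (-1.5000, -2.5981)
|BD| = 13.7477
circle(B,10.00) ∩ circle(D,5.00): a=9.6016, h=2.7946
  candidates: C₊=(7.4005,1.9606) cross=38.419; C₋=(8.4567,-3.5277) cross=-38.419
  mode + wants cross > 0 → take C=(7.4005,1.9606) (cross=38.419)
ex = (C−B)/|BC| = (0.8900,0.4559); ey = (-0.4559,0.8900)
P = B + -0.71·ex + -2.76·ey = (-0.8737,-5.3783)

-0.87 -5.38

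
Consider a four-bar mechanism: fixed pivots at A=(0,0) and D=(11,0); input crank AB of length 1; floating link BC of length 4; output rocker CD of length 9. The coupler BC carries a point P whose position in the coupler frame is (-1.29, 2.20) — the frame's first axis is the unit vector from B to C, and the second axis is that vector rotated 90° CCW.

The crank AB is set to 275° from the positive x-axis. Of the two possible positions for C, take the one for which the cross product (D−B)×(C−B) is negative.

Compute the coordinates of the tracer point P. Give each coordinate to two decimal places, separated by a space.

0.77 1.46

A=(0,0), D=(11.00,0)
B = A + 1.00·(cos275°, sin275°) = (0.0872, -0.9962)
|BD| = 10.9582
circle(B,4.00) ∩ circle(D,9.00): a=2.5133, h=3.1118
  candidates: C₊=(2.3072,2.3312) cross=34.100; C₋=(2.8729,-3.8666) cross=-34.100
  mode - wants cross < 0 → take C=(2.8729,-3.8666) (cross=-34.100)
ex = (C−B)/|BC| = (0.6964,-0.7176); ey = (0.7176,0.6964)
P = B + -1.29·ex + 2.20·ey = (0.7675,1.4617)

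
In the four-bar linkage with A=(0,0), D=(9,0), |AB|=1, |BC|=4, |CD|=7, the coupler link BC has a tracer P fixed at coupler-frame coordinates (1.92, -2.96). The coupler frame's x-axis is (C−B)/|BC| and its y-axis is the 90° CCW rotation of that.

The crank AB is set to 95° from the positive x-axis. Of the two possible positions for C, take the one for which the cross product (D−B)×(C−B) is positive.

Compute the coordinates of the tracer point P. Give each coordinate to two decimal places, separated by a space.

3.29 -0.04

A=(0,0), D=(9.00,0)
B = A + 1.00·(cos95°, sin95°) = (-0.0872, 0.9962)
|BD| = 9.1416
circle(B,4.00) ∩ circle(D,7.00): a=2.7659, h=2.8896
  candidates: C₊=(2.9771,3.5672) cross=26.416; C₋=(2.3473,-2.1776) cross=-26.416
  mode + wants cross > 0 → take C=(2.9771,3.5672) (cross=26.416)
ex = (C−B)/|BC| = (0.7661,0.6428); ey = (-0.6428,0.7661)
P = B + 1.92·ex + -2.96·ey = (3.2863,-0.0373)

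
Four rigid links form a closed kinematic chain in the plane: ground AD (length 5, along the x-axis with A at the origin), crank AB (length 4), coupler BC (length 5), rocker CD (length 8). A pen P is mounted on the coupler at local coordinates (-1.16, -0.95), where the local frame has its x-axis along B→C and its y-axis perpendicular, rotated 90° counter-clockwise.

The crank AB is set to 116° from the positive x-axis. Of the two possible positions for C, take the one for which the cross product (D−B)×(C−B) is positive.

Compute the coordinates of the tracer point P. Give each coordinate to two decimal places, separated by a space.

-1.85 2.10

A=(0,0), D=(5.00,0)
B = A + 4.00·(cos116°, sin116°) = (-1.7535, 3.5952)
|BD| = 7.6508
circle(B,5.00) ∩ circle(D,8.00): a=1.2767, h=4.8343
  candidates: C₊=(1.6451,7.2626) cross=36.986; C₋=(-2.8982,-1.2720) cross=-36.986
  mode + wants cross > 0 → take C=(1.6451,7.2626) (cross=36.986)
ex = (C−B)/|BC| = (0.6797,0.7335); ey = (-0.7335,0.6797)
P = B + -1.16·ex + -0.95·ey = (-1.8452,2.0986)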